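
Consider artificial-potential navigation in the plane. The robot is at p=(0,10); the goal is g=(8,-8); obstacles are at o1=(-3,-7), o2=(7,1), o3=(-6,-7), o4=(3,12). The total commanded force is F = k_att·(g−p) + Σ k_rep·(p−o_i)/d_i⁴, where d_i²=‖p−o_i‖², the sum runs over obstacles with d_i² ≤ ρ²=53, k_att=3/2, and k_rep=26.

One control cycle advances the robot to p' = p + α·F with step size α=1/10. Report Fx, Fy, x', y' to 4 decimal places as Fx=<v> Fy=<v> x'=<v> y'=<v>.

F_att = 3/2·(g−p) = 3/2·(8,-18) = (12.0000,-27.0000)
o1: d²=298 > ρ²=53 → inactive
o2: d²=130 > ρ²=53 → inactive
o3: d²=325 > ρ²=53 → inactive
o4: d²=13 ≤ ρ²=53; F_rep = 26·(-3,-2)/13² = (-0.4615,-0.3077)
F = F_att + ΣF_rep = (11.5385,-27.3077)
p' = p + 1/10·F = (1.1538,7.2692)

Fx=11.5385 Fy=-27.3077 x'=1.1538 y'=7.2692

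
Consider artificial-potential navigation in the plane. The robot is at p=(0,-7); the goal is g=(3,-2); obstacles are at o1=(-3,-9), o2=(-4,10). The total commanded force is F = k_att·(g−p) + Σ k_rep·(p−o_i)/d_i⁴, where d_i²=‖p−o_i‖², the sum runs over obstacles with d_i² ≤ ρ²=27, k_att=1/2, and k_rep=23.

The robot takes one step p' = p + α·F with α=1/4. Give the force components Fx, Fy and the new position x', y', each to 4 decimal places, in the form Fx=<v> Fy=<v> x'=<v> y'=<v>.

F_att = 1/2·(g−p) = 1/2·(3,5) = (1.5000,2.5000)
o1: d²=13 ≤ ρ²=27; F_rep = 23·(3,2)/13² = (0.4083,0.2722)
o2: d²=305 > ρ²=27 → inactive
F = F_att + ΣF_rep = (1.9083,2.7722)
p' = p + 1/4·F = (0.4771,-6.3070)

Fx=1.9083 Fy=2.7722 x'=0.4771 y'=-6.3070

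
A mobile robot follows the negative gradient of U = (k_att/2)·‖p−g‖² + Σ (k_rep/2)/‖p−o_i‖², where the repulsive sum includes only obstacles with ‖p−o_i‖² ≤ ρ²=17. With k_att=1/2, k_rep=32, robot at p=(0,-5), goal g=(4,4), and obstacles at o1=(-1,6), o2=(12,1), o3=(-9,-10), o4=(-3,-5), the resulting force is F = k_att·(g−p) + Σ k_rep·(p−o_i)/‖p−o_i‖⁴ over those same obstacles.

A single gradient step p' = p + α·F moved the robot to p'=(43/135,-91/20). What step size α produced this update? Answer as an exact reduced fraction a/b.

F_att = 1/2·(g−p) = 1/2·(4,9) = (2.0000,4.5000)
o1: d²=122 > ρ²=17 → inactive
o2: d²=180 > ρ²=17 → inactive
o3: d²=106 > ρ²=17 → inactive
o4: d²=9 ≤ ρ²=17; F_rep = 32·(3,0)/9² = (1.1852,0.0000)
F = F_att + ΣF_rep = (3.1852,4.5000)
Δp = p'−p = (0.3185,0.4500); α = Δx/Fx = (43/135) / (86/27) = 1/10
check: Δy/Fy = (9/20) / (9/2) = 1/10 ✓

α = 1/10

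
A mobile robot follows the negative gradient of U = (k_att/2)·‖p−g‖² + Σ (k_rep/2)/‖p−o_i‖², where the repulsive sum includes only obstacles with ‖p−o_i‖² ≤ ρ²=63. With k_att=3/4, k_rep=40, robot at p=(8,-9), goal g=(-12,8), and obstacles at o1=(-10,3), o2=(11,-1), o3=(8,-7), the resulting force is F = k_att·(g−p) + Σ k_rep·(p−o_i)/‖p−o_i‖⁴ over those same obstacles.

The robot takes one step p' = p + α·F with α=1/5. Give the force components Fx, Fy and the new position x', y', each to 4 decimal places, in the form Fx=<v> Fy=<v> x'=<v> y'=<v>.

Fx=-15.0000 Fy=7.7500 x'=5.0000 y'=-7.4500

F_att = 3/4·(g−p) = 3/4·(-20,17) = (-15.0000,12.7500)
o1: d²=468 > ρ²=63 → inactive
o2: d²=73 > ρ²=63 → inactive
o3: d²=4 ≤ ρ²=63; F_rep = 40·(0,-2)/4² = (0.0000,-5.0000)
F = F_att + ΣF_rep = (-15.0000,7.7500)
p' = p + 1/5·F = (5.0000,-7.4500)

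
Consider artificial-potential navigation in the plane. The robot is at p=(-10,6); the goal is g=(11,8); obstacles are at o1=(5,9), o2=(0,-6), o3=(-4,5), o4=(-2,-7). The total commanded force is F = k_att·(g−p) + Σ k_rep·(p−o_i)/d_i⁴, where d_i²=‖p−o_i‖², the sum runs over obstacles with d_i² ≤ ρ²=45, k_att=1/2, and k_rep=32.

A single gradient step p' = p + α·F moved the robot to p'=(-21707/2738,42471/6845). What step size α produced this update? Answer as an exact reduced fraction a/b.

α = 1/5

F_att = 1/2·(g−p) = 1/2·(21,2) = (10.5000,1.0000)
o1: d²=234 > ρ²=45 → inactive
o2: d²=244 > ρ²=45 → inactive
o3: d²=37 ≤ ρ²=45; F_rep = 32·(-6,1)/37² = (-0.1402,0.0234)
o4: d²=233 > ρ²=45 → inactive
F = F_att + ΣF_rep = (10.3598,1.0234)
Δp = p'−p = (2.0720,0.2047); α = Δx/Fx = (5673/2738) / (28365/2738) = 1/5
check: Δy/Fy = (1401/6845) / (1401/1369) = 1/5 ✓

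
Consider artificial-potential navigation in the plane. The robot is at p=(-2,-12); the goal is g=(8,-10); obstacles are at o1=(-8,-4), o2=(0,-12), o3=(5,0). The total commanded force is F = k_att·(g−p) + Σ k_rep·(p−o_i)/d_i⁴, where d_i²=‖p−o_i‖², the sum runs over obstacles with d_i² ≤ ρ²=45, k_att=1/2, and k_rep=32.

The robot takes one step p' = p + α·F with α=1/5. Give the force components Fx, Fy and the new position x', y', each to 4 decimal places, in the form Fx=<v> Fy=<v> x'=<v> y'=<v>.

Fx=1.0000 Fy=1.0000 x'=-1.8000 y'=-11.8000

F_att = 1/2·(g−p) = 1/2·(10,2) = (5.0000,1.0000)
o1: d²=100 > ρ²=45 → inactive
o2: d²=4 ≤ ρ²=45; F_rep = 32·(-2,0)/4² = (-4.0000,0.0000)
o3: d²=193 > ρ²=45 → inactive
F = F_att + ΣF_rep = (1.0000,1.0000)
p' = p + 1/5·F = (-1.8000,-11.8000)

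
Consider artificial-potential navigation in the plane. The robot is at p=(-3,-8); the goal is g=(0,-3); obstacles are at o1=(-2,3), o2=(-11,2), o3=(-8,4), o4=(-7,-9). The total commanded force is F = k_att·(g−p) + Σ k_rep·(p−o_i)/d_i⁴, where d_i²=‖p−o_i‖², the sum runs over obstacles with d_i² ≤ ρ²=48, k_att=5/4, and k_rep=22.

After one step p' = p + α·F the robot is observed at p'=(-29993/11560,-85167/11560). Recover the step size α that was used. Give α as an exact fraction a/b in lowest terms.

F_att = 5/4·(g−p) = 5/4·(3,5) = (3.7500,6.2500)
o1: d²=122 > ρ²=48 → inactive
o2: d²=164 > ρ²=48 → inactive
o3: d²=169 > ρ²=48 → inactive
o4: d²=17 ≤ ρ²=48; F_rep = 22·(4,1)/17² = (0.3045,0.0761)
F = F_att + ΣF_rep = (4.0545,6.3261)
Δp = p'−p = (0.4054,0.6326); α = Δx/Fx = (4687/11560) / (4687/1156) = 1/10
check: Δy/Fy = (7313/11560) / (7313/1156) = 1/10 ✓

α = 1/10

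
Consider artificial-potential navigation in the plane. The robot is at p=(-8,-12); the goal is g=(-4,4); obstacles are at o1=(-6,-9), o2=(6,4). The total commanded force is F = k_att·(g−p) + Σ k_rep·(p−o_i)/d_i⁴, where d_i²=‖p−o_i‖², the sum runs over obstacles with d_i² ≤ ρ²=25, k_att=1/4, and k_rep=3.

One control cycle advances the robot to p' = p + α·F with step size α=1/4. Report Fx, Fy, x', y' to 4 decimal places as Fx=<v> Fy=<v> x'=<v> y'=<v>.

Fx=0.9645 Fy=3.9467 x'=-7.7589 y'=-11.0133

F_att = 1/4·(g−p) = 1/4·(4,16) = (1.0000,4.0000)
o1: d²=13 ≤ ρ²=25; F_rep = 3·(-2,-3)/13² = (-0.0355,-0.0533)
o2: d²=452 > ρ²=25 → inactive
F = F_att + ΣF_rep = (0.9645,3.9467)
p' = p + 1/4·F = (-7.7589,-11.0133)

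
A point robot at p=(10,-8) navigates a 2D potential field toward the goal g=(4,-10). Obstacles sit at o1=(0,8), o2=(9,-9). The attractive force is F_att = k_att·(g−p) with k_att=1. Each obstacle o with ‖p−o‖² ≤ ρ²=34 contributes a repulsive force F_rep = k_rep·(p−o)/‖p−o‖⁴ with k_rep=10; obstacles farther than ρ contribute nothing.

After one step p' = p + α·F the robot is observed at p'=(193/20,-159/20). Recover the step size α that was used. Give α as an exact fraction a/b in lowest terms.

F_att = 1·(g−p) = 1·(-6,-2) = (-6.0000,-2.0000)
o1: d²=356 > ρ²=34 → inactive
o2: d²=2 ≤ ρ²=34; F_rep = 10·(1,1)/2² = (2.5000,2.5000)
F = F_att + ΣF_rep = (-3.5000,0.5000)
Δp = p'−p = (-0.3500,0.0500); α = Δx/Fx = (-7/20) / (-7/2) = 1/10
check: Δy/Fy = (1/20) / (1/2) = 1/10 ✓

α = 1/10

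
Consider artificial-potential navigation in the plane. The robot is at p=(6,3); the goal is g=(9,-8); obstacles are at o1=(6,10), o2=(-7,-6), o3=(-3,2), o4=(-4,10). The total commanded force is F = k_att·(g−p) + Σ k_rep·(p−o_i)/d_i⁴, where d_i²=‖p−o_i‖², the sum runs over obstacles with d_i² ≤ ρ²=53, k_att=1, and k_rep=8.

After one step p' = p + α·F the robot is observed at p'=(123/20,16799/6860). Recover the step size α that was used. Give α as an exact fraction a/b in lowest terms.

α = 1/20

F_att = 1·(g−p) = 1·(3,-11) = (3.0000,-11.0000)
o1: d²=49 ≤ ρ²=53; F_rep = 8·(0,-7)/49² = (0.0000,-0.0233)
o2: d²=250 > ρ²=53 → inactive
o3: d²=82 > ρ²=53 → inactive
o4: d²=149 > ρ²=53 → inactive
F = F_att + ΣF_rep = (3.0000,-11.0233)
Δp = p'−p = (0.1500,-0.5512); α = Δx/Fx = (3/20) / (3) = 1/20
check: Δy/Fy = (-3781/6860) / (-3781/343) = 1/20 ✓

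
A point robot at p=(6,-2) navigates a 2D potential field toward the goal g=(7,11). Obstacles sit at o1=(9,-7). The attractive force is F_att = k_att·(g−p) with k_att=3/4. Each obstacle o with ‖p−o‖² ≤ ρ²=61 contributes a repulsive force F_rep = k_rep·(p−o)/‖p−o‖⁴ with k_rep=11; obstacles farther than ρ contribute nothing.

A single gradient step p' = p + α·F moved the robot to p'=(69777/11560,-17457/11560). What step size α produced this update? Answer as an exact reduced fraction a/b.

α = 1/20

F_att = 3/4·(g−p) = 3/4·(1,13) = (0.7500,9.7500)
o1: d²=34 ≤ ρ²=61; F_rep = 11·(-3,5)/34² = (-0.0285,0.0476)
F = F_att + ΣF_rep = (0.7215,9.7976)
Δp = p'−p = (0.0361,0.4899); α = Δx/Fx = (417/11560) / (417/578) = 1/20
check: Δy/Fy = (5663/11560) / (5663/578) = 1/20 ✓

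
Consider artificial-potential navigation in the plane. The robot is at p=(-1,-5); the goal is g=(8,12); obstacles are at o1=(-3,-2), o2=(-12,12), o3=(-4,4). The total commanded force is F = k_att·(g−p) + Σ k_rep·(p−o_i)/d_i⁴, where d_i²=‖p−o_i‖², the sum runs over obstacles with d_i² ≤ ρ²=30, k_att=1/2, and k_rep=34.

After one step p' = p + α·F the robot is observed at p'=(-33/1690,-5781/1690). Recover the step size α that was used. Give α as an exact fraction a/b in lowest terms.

α = 1/5

F_att = 1/2·(g−p) = 1/2·(9,17) = (4.5000,8.5000)
o1: d²=13 ≤ ρ²=30; F_rep = 34·(2,-3)/13² = (0.4024,-0.6036)
o2: d²=410 > ρ²=30 → inactive
o3: d²=90 > ρ²=30 → inactive
F = F_att + ΣF_rep = (4.9024,7.8964)
Δp = p'−p = (0.9805,1.5793); α = Δx/Fx = (1657/1690) / (1657/338) = 1/5
check: Δy/Fy = (2669/1690) / (2669/338) = 1/5 ✓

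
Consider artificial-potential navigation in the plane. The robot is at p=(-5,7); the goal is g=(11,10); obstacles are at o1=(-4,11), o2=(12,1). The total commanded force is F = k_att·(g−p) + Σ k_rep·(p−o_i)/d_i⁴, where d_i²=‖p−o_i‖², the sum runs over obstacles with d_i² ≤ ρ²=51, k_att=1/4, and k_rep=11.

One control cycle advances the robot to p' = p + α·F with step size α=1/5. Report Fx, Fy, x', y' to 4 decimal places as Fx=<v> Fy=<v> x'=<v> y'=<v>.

Fx=3.9619 Fy=0.5978 x'=-4.2076 y'=7.1196

F_att = 1/4·(g−p) = 1/4·(16,3) = (4.0000,0.7500)
o1: d²=17 ≤ ρ²=51; F_rep = 11·(-1,-4)/17² = (-0.0381,-0.1522)
o2: d²=325 > ρ²=51 → inactive
F = F_att + ΣF_rep = (3.9619,0.5978)
p' = p + 1/5·F = (-4.2076,7.1196)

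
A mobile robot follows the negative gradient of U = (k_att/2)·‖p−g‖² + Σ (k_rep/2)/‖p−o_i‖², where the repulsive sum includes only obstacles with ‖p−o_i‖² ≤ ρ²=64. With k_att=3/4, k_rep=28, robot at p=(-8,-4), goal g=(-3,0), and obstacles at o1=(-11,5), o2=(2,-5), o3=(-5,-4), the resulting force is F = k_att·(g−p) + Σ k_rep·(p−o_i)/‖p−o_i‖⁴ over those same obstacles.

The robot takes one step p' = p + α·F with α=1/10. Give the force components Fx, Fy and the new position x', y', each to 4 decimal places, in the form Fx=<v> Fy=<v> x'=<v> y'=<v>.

Fx=2.7130 Fy=3.0000 x'=-7.7287 y'=-3.7000

F_att = 3/4·(g−p) = 3/4·(5,4) = (3.7500,3.0000)
o1: d²=90 > ρ²=64 → inactive
o2: d²=101 > ρ²=64 → inactive
o3: d²=9 ≤ ρ²=64; F_rep = 28·(-3,0)/9² = (-1.0370,0.0000)
F = F_att + ΣF_rep = (2.7130,3.0000)
p' = p + 1/10·F = (-7.7287,-3.7000)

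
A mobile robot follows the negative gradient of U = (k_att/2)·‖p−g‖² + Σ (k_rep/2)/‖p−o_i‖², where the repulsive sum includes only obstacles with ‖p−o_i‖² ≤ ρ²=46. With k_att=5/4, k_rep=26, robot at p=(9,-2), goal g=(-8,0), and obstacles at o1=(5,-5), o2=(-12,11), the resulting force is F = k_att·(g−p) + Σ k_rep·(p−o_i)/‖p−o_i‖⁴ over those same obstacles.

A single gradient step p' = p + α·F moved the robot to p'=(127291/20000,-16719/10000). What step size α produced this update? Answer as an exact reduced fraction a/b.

α = 1/8

F_att = 5/4·(g−p) = 5/4·(-17,2) = (-21.2500,2.5000)
o1: d²=25 ≤ ρ²=46; F_rep = 26·(4,3)/25² = (0.1664,0.1248)
o2: d²=610 > ρ²=46 → inactive
F = F_att + ΣF_rep = (-21.0836,2.6248)
Δp = p'−p = (-2.6355,0.3281); α = Δx/Fx = (-52709/20000) / (-52709/2500) = 1/8
check: Δy/Fy = (3281/10000) / (3281/1250) = 1/8 ✓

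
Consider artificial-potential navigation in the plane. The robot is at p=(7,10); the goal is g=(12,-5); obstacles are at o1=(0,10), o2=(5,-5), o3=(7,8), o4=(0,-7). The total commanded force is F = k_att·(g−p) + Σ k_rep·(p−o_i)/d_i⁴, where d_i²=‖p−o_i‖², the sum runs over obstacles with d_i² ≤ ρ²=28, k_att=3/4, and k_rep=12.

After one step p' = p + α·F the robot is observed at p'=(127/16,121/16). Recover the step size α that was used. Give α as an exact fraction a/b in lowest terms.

F_att = 3/4·(g−p) = 3/4·(5,-15) = (3.7500,-11.2500)
o1: d²=49 > ρ²=28 → inactive
o2: d²=229 > ρ²=28 → inactive
o3: d²=4 ≤ ρ²=28; F_rep = 12·(0,2)/4² = (0.0000,1.5000)
o4: d²=338 > ρ²=28 → inactive
F = F_att + ΣF_rep = (3.7500,-9.7500)
Δp = p'−p = (0.9375,-2.4375); α = Δx/Fx = (15/16) / (15/4) = 1/4
check: Δy/Fy = (-39/16) / (-39/4) = 1/4 ✓

α = 1/4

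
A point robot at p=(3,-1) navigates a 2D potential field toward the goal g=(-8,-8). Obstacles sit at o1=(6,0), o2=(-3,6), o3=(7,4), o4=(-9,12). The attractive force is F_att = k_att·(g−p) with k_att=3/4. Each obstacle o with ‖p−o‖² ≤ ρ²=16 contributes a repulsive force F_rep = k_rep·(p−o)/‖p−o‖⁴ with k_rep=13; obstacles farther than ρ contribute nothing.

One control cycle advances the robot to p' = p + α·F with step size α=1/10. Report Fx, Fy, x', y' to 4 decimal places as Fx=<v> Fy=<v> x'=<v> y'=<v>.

Fx=-8.6400 Fy=-5.3800 x'=2.1360 y'=-1.5380

F_att = 3/4·(g−p) = 3/4·(-11,-7) = (-8.2500,-5.2500)
o1: d²=10 ≤ ρ²=16; F_rep = 13·(-3,-1)/10² = (-0.3900,-0.1300)
o2: d²=85 > ρ²=16 → inactive
o3: d²=41 > ρ²=16 → inactive
o4: d²=313 > ρ²=16 → inactive
F = F_att + ΣF_rep = (-8.6400,-5.3800)
p' = p + 1/10·F = (2.1360,-1.5380)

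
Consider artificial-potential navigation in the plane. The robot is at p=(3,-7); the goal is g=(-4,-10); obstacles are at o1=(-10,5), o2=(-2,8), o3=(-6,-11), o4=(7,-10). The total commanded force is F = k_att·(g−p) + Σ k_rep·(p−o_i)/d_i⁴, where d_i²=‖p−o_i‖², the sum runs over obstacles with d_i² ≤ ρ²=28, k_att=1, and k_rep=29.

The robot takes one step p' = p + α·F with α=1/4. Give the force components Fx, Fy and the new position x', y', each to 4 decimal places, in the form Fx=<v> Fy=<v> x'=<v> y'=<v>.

Fx=-7.1856 Fy=-2.8608 x'=1.2036 y'=-7.7152

F_att = 1·(g−p) = 1·(-7,-3) = (-7.0000,-3.0000)
o1: d²=313 > ρ²=28 → inactive
o2: d²=250 > ρ²=28 → inactive
o3: d²=97 > ρ²=28 → inactive
o4: d²=25 ≤ ρ²=28; F_rep = 29·(-4,3)/25² = (-0.1856,0.1392)
F = F_att + ΣF_rep = (-7.1856,-2.8608)
p' = p + 1/4·F = (1.2036,-7.7152)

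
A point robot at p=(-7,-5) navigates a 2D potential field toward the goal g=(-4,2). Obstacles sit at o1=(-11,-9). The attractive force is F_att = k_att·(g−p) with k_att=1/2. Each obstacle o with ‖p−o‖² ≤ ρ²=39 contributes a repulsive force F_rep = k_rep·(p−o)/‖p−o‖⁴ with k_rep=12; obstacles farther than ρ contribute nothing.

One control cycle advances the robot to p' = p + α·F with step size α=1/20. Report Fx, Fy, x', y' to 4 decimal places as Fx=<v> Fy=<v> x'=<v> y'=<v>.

F_att = 1/2·(g−p) = 1/2·(3,7) = (1.5000,3.5000)
o1: d²=32 ≤ ρ²=39; F_rep = 12·(4,4)/32² = (0.0469,0.0469)
F = F_att + ΣF_rep = (1.5469,3.5469)
p' = p + 1/20·F = (-6.9227,-4.8227)

Fx=1.5469 Fy=3.5469 x'=-6.9227 y'=-4.8227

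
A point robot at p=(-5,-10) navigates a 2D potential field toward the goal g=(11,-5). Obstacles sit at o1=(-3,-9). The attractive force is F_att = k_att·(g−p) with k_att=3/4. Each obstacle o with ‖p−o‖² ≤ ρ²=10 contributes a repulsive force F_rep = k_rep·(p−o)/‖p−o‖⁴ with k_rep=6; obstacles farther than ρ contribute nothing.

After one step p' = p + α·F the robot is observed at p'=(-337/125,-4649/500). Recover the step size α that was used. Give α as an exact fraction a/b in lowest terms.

α = 1/5

F_att = 3/4·(g−p) = 3/4·(16,5) = (12.0000,3.7500)
o1: d²=5 ≤ ρ²=10; F_rep = 6·(-2,-1)/5² = (-0.4800,-0.2400)
F = F_att + ΣF_rep = (11.5200,3.5100)
Δp = p'−p = (2.3040,0.7020); α = Δx/Fx = (288/125) / (288/25) = 1/5
check: Δy/Fy = (351/500) / (351/100) = 1/5 ✓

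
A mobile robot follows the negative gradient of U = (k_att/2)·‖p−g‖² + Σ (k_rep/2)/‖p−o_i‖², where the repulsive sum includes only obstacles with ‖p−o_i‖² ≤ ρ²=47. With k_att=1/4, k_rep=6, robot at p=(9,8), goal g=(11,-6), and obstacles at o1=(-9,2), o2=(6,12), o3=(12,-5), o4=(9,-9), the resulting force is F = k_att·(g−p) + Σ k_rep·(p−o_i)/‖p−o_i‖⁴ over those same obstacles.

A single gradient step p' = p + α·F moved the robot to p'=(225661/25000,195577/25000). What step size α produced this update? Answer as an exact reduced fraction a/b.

α = 1/20

F_att = 1/4·(g−p) = 1/4·(2,-14) = (0.5000,-3.5000)
o1: d²=360 > ρ²=47 → inactive
o2: d²=25 ≤ ρ²=47; F_rep = 6·(3,-4)/25² = (0.0288,-0.0384)
o3: d²=178 > ρ²=47 → inactive
o4: d²=289 > ρ²=47 → inactive
F = F_att + ΣF_rep = (0.5288,-3.5384)
Δp = p'−p = (0.0264,-0.1769); α = Δx/Fx = (661/25000) / (661/1250) = 1/20
check: Δy/Fy = (-4423/25000) / (-4423/1250) = 1/20 ✓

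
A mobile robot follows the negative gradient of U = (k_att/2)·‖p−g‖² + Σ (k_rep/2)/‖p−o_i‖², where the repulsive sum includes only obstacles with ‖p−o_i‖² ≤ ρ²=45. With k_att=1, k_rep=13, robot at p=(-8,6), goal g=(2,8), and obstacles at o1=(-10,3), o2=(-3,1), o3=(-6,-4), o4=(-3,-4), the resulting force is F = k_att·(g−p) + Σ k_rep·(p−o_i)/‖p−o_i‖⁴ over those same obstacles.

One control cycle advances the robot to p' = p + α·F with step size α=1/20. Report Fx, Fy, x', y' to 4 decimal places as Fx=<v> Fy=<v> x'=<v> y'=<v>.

F_att = 1·(g−p) = 1·(10,2) = (10.0000,2.0000)
o1: d²=13 ≤ ρ²=45; F_rep = 13·(2,3)/13² = (0.1538,0.2308)
o2: d²=50 > ρ²=45 → inactive
o3: d²=104 > ρ²=45 → inactive
o4: d²=125 > ρ²=45 → inactive
F = F_att + ΣF_rep = (10.1538,2.2308)
p' = p + 1/20·F = (-7.4923,6.1115)

Fx=10.1538 Fy=2.2308 x'=-7.4923 y'=6.1115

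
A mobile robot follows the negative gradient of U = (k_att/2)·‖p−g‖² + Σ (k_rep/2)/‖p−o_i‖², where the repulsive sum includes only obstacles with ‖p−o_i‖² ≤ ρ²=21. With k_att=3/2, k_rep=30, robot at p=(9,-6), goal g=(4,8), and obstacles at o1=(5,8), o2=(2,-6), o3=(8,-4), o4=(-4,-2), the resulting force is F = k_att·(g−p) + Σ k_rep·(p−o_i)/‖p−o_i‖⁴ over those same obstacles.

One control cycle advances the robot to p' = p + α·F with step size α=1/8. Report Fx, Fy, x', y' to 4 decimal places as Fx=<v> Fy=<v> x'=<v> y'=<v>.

F_att = 3/2·(g−p) = 3/2·(-5,14) = (-7.5000,21.0000)
o1: d²=212 > ρ²=21 → inactive
o2: d²=49 > ρ²=21 → inactive
o3: d²=5 ≤ ρ²=21; F_rep = 30·(1,-2)/5² = (1.2000,-2.4000)
o4: d²=185 > ρ²=21 → inactive
F = F_att + ΣF_rep = (-6.3000,18.6000)
p' = p + 1/8·F = (8.2125,-3.6750)

Fx=-6.3000 Fy=18.6000 x'=8.2125 y'=-3.6750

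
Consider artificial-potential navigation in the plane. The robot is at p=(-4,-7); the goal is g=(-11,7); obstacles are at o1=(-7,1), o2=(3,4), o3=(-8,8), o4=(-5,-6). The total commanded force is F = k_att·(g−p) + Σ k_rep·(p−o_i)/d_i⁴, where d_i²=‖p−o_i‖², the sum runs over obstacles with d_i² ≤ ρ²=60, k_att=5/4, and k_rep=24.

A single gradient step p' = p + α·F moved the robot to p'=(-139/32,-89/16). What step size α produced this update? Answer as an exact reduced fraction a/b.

F_att = 5/4·(g−p) = 5/4·(-7,14) = (-8.7500,17.5000)
o1: d²=73 > ρ²=60 → inactive
o2: d²=170 > ρ²=60 → inactive
o3: d²=241 > ρ²=60 → inactive
o4: d²=2 ≤ ρ²=60; F_rep = 24·(1,-1)/2² = (6.0000,-6.0000)
F = F_att + ΣF_rep = (-2.7500,11.5000)
Δp = p'−p = (-0.3438,1.4375); α = Δx/Fx = (-11/32) / (-11/4) = 1/8
check: Δy/Fy = (23/16) / (23/2) = 1/8 ✓

α = 1/8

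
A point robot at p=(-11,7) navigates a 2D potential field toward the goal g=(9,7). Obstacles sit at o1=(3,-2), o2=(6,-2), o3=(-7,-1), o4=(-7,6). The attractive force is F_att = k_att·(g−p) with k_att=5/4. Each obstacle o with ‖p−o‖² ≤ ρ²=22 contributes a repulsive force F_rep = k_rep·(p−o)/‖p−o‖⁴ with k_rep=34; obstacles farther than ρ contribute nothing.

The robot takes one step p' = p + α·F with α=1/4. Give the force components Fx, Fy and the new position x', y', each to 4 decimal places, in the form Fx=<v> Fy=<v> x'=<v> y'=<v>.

Fx=24.5294 Fy=0.1176 x'=-4.8676 y'=7.0294

F_att = 5/4·(g−p) = 5/4·(20,0) = (25.0000,0.0000)
o1: d²=277 > ρ²=22 → inactive
o2: d²=370 > ρ²=22 → inactive
o3: d²=80 > ρ²=22 → inactive
o4: d²=17 ≤ ρ²=22; F_rep = 34·(-4,1)/17² = (-0.4706,0.1176)
F = F_att + ΣF_rep = (24.5294,0.1176)
p' = p + 1/4·F = (-4.8676,7.0294)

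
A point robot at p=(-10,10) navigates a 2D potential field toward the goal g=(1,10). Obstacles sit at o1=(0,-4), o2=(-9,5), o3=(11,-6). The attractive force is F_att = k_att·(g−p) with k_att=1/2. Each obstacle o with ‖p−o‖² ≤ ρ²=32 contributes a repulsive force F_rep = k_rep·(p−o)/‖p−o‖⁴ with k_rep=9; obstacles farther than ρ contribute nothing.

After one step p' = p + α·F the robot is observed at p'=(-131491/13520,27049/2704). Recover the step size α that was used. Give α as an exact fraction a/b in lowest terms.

α = 1/20

F_att = 1/2·(g−p) = 1/2·(11,0) = (5.5000,0.0000)
o1: d²=296 > ρ²=32 → inactive
o2: d²=26 ≤ ρ²=32; F_rep = 9·(-1,5)/26² = (-0.0133,0.0666)
o3: d²=697 > ρ²=32 → inactive
F = F_att + ΣF_rep = (5.4867,0.0666)
Δp = p'−p = (0.2743,0.0033); α = Δx/Fx = (3709/13520) / (3709/676) = 1/20
check: Δy/Fy = (9/2704) / (45/676) = 1/20 ✓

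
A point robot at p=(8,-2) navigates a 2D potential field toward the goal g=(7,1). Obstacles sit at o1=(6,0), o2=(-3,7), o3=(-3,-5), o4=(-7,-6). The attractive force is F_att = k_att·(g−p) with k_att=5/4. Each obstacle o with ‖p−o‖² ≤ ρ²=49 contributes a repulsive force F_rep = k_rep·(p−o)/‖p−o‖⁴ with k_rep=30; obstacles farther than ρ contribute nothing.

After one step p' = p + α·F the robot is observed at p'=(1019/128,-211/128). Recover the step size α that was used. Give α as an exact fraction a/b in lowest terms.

F_att = 5/4·(g−p) = 5/4·(-1,3) = (-1.2500,3.7500)
o1: d²=8 ≤ ρ²=49; F_rep = 30·(2,-2)/8² = (0.9375,-0.9375)
o2: d²=202 > ρ²=49 → inactive
o3: d²=130 > ρ²=49 → inactive
o4: d²=241 > ρ²=49 → inactive
F = F_att + ΣF_rep = (-0.3125,2.8125)
Δp = p'−p = (-0.0391,0.3516); α = Δx/Fx = (-5/128) / (-5/16) = 1/8
check: Δy/Fy = (45/128) / (45/16) = 1/8 ✓

α = 1/8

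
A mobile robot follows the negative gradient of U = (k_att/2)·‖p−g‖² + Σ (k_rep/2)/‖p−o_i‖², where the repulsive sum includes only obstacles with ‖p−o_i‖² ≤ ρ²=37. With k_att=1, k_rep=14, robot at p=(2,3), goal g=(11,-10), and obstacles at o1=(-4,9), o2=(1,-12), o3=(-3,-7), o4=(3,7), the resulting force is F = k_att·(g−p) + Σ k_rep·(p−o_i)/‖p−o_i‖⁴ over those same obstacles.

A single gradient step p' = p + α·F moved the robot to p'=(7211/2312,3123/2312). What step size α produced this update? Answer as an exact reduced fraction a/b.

F_att = 1·(g−p) = 1·(9,-13) = (9.0000,-13.0000)
o1: d²=72 > ρ²=37 → inactive
o2: d²=226 > ρ²=37 → inactive
o3: d²=125 > ρ²=37 → inactive
o4: d²=17 ≤ ρ²=37; F_rep = 14·(-1,-4)/17² = (-0.0484,-0.1938)
F = F_att + ΣF_rep = (8.9516,-13.1938)
Δp = p'−p = (1.1189,-1.6492); α = Δx/Fx = (2587/2312) / (2587/289) = 1/8
check: Δy/Fy = (-3813/2312) / (-3813/289) = 1/8 ✓

α = 1/8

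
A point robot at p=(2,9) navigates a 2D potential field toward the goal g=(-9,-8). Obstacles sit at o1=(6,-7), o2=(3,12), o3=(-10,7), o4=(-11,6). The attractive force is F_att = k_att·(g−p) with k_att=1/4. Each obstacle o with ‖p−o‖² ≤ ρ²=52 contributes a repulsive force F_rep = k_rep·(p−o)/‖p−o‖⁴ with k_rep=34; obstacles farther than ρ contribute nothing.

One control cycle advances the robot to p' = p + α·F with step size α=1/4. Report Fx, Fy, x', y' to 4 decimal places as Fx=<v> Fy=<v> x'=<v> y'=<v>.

Fx=-3.0900 Fy=-5.2700 x'=1.2275 y'=7.6825

F_att = 1/4·(g−p) = 1/4·(-11,-17) = (-2.7500,-4.2500)
o1: d²=272 > ρ²=52 → inactive
o2: d²=10 ≤ ρ²=52; F_rep = 34·(-1,-3)/10² = (-0.3400,-1.0200)
o3: d²=148 > ρ²=52 → inactive
o4: d²=178 > ρ²=52 → inactive
F = F_att + ΣF_rep = (-3.0900,-5.2700)
p' = p + 1/4·F = (1.2275,7.6825)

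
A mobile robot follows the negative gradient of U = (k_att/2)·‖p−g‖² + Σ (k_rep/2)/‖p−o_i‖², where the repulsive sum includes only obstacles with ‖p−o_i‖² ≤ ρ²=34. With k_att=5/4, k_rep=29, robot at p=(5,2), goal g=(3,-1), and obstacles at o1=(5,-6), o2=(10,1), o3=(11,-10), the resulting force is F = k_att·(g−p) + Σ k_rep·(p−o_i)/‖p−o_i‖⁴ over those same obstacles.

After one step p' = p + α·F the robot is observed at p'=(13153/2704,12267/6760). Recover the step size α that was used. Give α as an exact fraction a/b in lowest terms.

F_att = 5/4·(g−p) = 5/4·(-2,-3) = (-2.5000,-3.7500)
o1: d²=64 > ρ²=34 → inactive
o2: d²=26 ≤ ρ²=34; F_rep = 29·(-5,1)/26² = (-0.2145,0.0429)
o3: d²=180 > ρ²=34 → inactive
F = F_att + ΣF_rep = (-2.7145,-3.7071)
Δp = p'−p = (-0.1357,-0.1854); α = Δx/Fx = (-367/2704) / (-1835/676) = 1/20
check: Δy/Fy = (-1253/6760) / (-1253/338) = 1/20 ✓

α = 1/20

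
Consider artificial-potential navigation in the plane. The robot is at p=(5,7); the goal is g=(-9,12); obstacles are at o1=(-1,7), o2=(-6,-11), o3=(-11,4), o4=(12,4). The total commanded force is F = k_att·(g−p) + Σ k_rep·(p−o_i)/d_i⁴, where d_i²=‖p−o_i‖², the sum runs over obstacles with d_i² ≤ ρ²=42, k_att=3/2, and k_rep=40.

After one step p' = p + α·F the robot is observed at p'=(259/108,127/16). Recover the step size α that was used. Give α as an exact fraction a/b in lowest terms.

α = 1/8

F_att = 3/2·(g−p) = 3/2·(-14,5) = (-21.0000,7.5000)
o1: d²=36 ≤ ρ²=42; F_rep = 40·(6,0)/36² = (0.1852,0.0000)
o2: d²=445 > ρ²=42 → inactive
o3: d²=265 > ρ²=42 → inactive
o4: d²=58 > ρ²=42 → inactive
F = F_att + ΣF_rep = (-20.8148,7.5000)
Δp = p'−p = (-2.6019,0.9375); α = Δx/Fx = (-281/108) / (-562/27) = 1/8
check: Δy/Fy = (15/16) / (15/2) = 1/8 ✓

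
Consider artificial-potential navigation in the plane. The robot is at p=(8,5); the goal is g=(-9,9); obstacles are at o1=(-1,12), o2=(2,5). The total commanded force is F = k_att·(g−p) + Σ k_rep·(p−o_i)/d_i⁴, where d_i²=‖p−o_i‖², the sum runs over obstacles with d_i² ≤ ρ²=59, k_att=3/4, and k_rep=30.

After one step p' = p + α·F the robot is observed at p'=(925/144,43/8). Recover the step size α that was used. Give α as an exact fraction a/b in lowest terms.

F_att = 3/4·(g−p) = 3/4·(-17,4) = (-12.7500,3.0000)
o1: d²=130 > ρ²=59 → inactive
o2: d²=36 ≤ ρ²=59; F_rep = 30·(6,0)/36² = (0.1389,0.0000)
F = F_att + ΣF_rep = (-12.6111,3.0000)
Δp = p'−p = (-1.5764,0.3750); α = Δx/Fx = (-227/144) / (-227/18) = 1/8
check: Δy/Fy = (3/8) / (3) = 1/8 ✓

α = 1/8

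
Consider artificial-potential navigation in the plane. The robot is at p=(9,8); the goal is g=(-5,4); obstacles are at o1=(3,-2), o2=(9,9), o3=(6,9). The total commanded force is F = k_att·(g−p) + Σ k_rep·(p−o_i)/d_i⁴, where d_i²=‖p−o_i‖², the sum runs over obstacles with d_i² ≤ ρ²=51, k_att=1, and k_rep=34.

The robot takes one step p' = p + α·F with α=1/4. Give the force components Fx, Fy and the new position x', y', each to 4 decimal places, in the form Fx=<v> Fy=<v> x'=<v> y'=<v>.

F_att = 1·(g−p) = 1·(-14,-4) = (-14.0000,-4.0000)
o1: d²=136 > ρ²=51 → inactive
o2: d²=1 ≤ ρ²=51; F_rep = 34·(0,-1)/1² = (0.0000,-34.0000)
o3: d²=10 ≤ ρ²=51; F_rep = 34·(3,-1)/10² = (1.0200,-0.3400)
F = F_att + ΣF_rep = (-12.9800,-38.3400)
p' = p + 1/4·F = (5.7550,-1.5850)

Fx=-12.9800 Fy=-38.3400 x'=5.7550 y'=-1.5850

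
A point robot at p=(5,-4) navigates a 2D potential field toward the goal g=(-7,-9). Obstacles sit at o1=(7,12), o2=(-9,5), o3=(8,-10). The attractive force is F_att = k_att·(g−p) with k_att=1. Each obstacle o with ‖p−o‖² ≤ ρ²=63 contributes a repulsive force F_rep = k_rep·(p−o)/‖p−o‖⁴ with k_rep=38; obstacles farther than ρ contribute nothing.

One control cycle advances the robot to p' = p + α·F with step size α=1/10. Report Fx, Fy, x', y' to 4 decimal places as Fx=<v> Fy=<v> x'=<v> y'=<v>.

F_att = 1·(g−p) = 1·(-12,-5) = (-12.0000,-5.0000)
o1: d²=260 > ρ²=63 → inactive
o2: d²=277 > ρ²=63 → inactive
o3: d²=45 ≤ ρ²=63; F_rep = 38·(-3,6)/45² = (-0.0563,0.1126)
F = F_att + ΣF_rep = (-12.0563,-4.8874)
p' = p + 1/10·F = (3.7944,-4.4887)

Fx=-12.0563 Fy=-4.8874 x'=3.7944 y'=-4.4887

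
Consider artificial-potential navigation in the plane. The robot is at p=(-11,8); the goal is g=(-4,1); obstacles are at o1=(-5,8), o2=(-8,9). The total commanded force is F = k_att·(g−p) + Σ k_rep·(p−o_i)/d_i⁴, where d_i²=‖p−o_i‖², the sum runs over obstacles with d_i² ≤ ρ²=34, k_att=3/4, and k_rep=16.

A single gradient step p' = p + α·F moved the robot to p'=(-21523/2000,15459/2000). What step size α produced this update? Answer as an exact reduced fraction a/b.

α = 1/20

F_att = 3/4·(g−p) = 3/4·(7,-7) = (5.2500,-5.2500)
o1: d²=36 > ρ²=34 → inactive
o2: d²=10 ≤ ρ²=34; F_rep = 16·(-3,-1)/10² = (-0.4800,-0.1600)
F = F_att + ΣF_rep = (4.7700,-5.4100)
Δp = p'−p = (0.2385,-0.2705); α = Δx/Fx = (477/2000) / (477/100) = 1/20
check: Δy/Fy = (-541/2000) / (-541/100) = 1/20 ✓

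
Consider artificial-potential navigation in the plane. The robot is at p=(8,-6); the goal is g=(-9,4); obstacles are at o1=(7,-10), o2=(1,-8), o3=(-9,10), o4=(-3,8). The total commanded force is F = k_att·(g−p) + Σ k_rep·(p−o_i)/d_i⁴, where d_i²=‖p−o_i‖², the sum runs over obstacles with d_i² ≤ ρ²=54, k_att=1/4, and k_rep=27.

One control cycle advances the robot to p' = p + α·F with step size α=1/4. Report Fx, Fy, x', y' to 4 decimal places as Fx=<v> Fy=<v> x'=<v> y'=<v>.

Fx=-4.0893 Fy=2.8929 x'=6.9777 y'=-5.2768

F_att = 1/4·(g−p) = 1/4·(-17,10) = (-4.2500,2.5000)
o1: d²=17 ≤ ρ²=54; F_rep = 27·(1,4)/17² = (0.0934,0.3737)
o2: d²=53 ≤ ρ²=54; F_rep = 27·(7,2)/53² = (0.0673,0.0192)
o3: d²=545 > ρ²=54 → inactive
o4: d²=317 > ρ²=54 → inactive
F = F_att + ΣF_rep = (-4.0893,2.8929)
p' = p + 1/4·F = (6.9777,-5.2768)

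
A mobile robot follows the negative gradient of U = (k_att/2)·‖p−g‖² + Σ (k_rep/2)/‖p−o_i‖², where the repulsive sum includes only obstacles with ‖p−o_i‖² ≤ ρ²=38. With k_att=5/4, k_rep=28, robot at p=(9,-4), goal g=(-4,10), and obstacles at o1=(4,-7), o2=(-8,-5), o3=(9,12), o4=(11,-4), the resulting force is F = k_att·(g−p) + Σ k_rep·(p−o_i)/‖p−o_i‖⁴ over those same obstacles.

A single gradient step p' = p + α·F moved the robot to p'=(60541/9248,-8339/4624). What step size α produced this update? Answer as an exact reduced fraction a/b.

F_att = 5/4·(g−p) = 5/4·(-13,14) = (-16.2500,17.5000)
o1: d²=34 ≤ ρ²=38; F_rep = 28·(5,3)/34² = (0.1211,0.0727)
o2: d²=290 > ρ²=38 → inactive
o3: d²=256 > ρ²=38 → inactive
o4: d²=4 ≤ ρ²=38; F_rep = 28·(-2,0)/4² = (-3.5000,0.0000)
F = F_att + ΣF_rep = (-19.6289,17.5727)
Δp = p'−p = (-2.4536,2.1966); α = Δx/Fx = (-22691/9248) / (-22691/1156) = 1/8
check: Δy/Fy = (10157/4624) / (10157/578) = 1/8 ✓

α = 1/8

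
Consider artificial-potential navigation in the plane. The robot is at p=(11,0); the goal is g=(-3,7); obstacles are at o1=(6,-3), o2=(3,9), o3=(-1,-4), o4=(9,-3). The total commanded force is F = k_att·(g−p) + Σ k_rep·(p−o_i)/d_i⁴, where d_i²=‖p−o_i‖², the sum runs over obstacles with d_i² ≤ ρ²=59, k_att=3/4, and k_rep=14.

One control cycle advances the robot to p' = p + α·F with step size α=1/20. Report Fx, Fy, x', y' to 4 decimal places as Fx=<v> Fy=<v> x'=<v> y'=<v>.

F_att = 3/4·(g−p) = 3/4·(-14,7) = (-10.5000,5.2500)
o1: d²=34 ≤ ρ²=59; F_rep = 14·(5,3)/34² = (0.0606,0.0363)
o2: d²=145 > ρ²=59 → inactive
o3: d²=160 > ρ²=59 → inactive
o4: d²=13 ≤ ρ²=59; F_rep = 14·(2,3)/13² = (0.1657,0.2485)
F = F_att + ΣF_rep = (-10.2738,5.5349)
p' = p + 1/20·F = (10.4863,0.2767)

Fx=-10.2738 Fy=5.5349 x'=10.4863 y'=0.2767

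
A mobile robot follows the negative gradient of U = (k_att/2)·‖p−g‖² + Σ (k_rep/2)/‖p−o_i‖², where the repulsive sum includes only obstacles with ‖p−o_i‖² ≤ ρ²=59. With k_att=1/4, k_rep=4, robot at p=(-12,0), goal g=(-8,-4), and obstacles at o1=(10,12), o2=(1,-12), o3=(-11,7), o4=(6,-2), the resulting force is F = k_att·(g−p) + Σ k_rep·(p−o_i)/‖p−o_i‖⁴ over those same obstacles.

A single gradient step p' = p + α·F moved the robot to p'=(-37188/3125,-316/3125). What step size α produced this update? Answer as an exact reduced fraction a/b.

α = 1/10

F_att = 1/4·(g−p) = 1/4·(4,-4) = (1.0000,-1.0000)
o1: d²=628 > ρ²=59 → inactive
o2: d²=313 > ρ²=59 → inactive
o3: d²=50 ≤ ρ²=59; F_rep = 4·(-1,-7)/50² = (-0.0016,-0.0112)
o4: d²=328 > ρ²=59 → inactive
F = F_att + ΣF_rep = (0.9984,-1.0112)
Δp = p'−p = (0.0998,-0.1011); α = Δx/Fx = (312/3125) / (624/625) = 1/10
check: Δy/Fy = (-316/3125) / (-632/625) = 1/10 ✓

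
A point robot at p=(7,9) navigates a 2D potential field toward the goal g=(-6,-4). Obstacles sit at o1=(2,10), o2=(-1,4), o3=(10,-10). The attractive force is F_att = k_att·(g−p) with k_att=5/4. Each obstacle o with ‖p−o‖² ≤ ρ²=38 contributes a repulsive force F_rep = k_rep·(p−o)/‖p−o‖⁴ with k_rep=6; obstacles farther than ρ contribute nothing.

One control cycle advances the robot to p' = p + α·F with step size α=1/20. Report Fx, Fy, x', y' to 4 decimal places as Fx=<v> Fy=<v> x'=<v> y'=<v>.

Fx=-16.2056 Fy=-16.2589 x'=6.1897 y'=8.1871

F_att = 5/4·(g−p) = 5/4·(-13,-13) = (-16.2500,-16.2500)
o1: d²=26 ≤ ρ²=38; F_rep = 6·(5,-1)/26² = (0.0444,-0.0089)
o2: d²=89 > ρ²=38 → inactive
o3: d²=370 > ρ²=38 → inactive
F = F_att + ΣF_rep = (-16.2056,-16.2589)
p' = p + 1/20·F = (6.1897,8.1871)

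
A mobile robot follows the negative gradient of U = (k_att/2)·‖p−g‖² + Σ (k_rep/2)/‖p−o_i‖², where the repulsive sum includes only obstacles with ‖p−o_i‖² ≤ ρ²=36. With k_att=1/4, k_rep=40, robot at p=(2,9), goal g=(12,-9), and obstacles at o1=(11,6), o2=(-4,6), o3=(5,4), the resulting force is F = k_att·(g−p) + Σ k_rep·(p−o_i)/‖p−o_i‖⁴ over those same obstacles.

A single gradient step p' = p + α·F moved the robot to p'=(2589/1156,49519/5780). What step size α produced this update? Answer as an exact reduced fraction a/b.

F_att = 1/4·(g−p) = 1/4·(10,-18) = (2.5000,-4.5000)
o1: d²=90 > ρ²=36 → inactive
o2: d²=45 > ρ²=36 → inactive
o3: d²=34 ≤ ρ²=36; F_rep = 40·(-3,5)/34² = (-0.1038,0.1730)
F = F_att + ΣF_rep = (2.3962,-4.3270)
Δp = p'−p = (0.2396,-0.4327); α = Δx/Fx = (277/1156) / (1385/578) = 1/10
check: Δy/Fy = (-2501/5780) / (-2501/578) = 1/10 ✓

α = 1/10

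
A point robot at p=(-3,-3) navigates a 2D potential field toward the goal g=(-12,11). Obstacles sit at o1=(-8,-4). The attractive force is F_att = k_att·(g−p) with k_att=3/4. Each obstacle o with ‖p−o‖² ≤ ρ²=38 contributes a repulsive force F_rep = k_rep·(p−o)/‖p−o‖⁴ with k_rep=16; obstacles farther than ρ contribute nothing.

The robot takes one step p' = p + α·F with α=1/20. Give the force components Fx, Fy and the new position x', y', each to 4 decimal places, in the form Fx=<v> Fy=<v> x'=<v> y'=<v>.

F_att = 3/4·(g−p) = 3/4·(-9,14) = (-6.7500,10.5000)
o1: d²=26 ≤ ρ²=38; F_rep = 16·(5,1)/26² = (0.1183,0.0237)
F = F_att + ΣF_rep = (-6.6317,10.5237)
p' = p + 1/20·F = (-3.3316,-2.4738)

Fx=-6.6317 Fy=10.5237 x'=-3.3316 y'=-2.4738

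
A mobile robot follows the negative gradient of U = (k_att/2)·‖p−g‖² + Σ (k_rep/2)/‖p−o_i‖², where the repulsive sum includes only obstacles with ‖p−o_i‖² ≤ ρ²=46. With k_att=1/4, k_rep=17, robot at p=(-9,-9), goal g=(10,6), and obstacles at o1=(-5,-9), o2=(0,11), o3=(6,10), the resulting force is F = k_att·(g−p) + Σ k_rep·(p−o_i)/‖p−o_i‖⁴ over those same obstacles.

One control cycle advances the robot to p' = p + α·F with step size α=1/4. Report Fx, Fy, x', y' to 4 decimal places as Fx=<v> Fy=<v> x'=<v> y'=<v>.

Fx=4.4844 Fy=3.7500 x'=-7.8789 y'=-8.0625

F_att = 1/4·(g−p) = 1/4·(19,15) = (4.7500,3.7500)
o1: d²=16 ≤ ρ²=46; F_rep = 17·(-4,0)/16² = (-0.2656,0.0000)
o2: d²=481 > ρ²=46 → inactive
o3: d²=586 > ρ²=46 → inactive
F = F_att + ΣF_rep = (4.4844,3.7500)
p' = p + 1/4·F = (-7.8789,-8.0625)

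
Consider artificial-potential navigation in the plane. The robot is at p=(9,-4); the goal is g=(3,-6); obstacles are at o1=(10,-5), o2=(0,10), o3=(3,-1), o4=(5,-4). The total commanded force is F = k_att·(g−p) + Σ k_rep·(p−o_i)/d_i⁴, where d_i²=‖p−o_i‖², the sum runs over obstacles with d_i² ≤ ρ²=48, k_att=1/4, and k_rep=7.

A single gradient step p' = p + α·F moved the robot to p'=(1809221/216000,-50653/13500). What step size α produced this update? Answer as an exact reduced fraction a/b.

F_att = 1/4·(g−p) = 1/4·(-6,-2) = (-1.5000,-0.5000)
o1: d²=2 ≤ ρ²=48; F_rep = 7·(-1,1)/2² = (-1.7500,1.7500)
o2: d²=277 > ρ²=48 → inactive
o3: d²=45 ≤ ρ²=48; F_rep = 7·(6,-3)/45² = (0.0207,-0.0104)
o4: d²=16 ≤ ρ²=48; F_rep = 7·(4,0)/16² = (0.1094,0.0000)
F = F_att + ΣF_rep = (-3.1199,1.2396)
Δp = p'−p = (-0.6240,0.2479); α = Δx/Fx = (-134779/216000) / (-134779/43200) = 1/5
check: Δy/Fy = (3347/13500) / (3347/2700) = 1/5 ✓

α = 1/5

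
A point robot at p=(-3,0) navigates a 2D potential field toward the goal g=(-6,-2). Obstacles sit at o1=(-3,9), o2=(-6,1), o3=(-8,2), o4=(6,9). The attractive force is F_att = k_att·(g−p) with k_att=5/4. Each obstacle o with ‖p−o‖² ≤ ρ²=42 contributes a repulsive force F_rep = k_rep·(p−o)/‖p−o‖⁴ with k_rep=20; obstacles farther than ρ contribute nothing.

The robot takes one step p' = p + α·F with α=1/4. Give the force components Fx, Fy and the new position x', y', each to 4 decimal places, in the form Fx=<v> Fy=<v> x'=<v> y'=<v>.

Fx=-3.0311 Fy=-2.7476 x'=-3.7578 y'=-0.6869

F_att = 5/4·(g−p) = 5/4·(-3,-2) = (-3.7500,-2.5000)
o1: d²=81 > ρ²=42 → inactive
o2: d²=10 ≤ ρ²=42; F_rep = 20·(3,-1)/10² = (0.6000,-0.2000)
o3: d²=29 ≤ ρ²=42; F_rep = 20·(5,-2)/29² = (0.1189,-0.0476)
o4: d²=162 > ρ²=42 → inactive
F = F_att + ΣF_rep = (-3.0311,-2.7476)
p' = p + 1/4·F = (-3.7578,-0.6869)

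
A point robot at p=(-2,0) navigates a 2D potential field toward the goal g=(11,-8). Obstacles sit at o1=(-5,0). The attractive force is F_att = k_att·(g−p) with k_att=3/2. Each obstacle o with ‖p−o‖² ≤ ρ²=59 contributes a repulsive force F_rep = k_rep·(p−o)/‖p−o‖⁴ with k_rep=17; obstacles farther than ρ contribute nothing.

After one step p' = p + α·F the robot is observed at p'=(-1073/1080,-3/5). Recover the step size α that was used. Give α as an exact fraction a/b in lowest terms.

α = 1/20

F_att = 3/2·(g−p) = 3/2·(13,-8) = (19.5000,-12.0000)
o1: d²=9 ≤ ρ²=59; F_rep = 17·(3,0)/9² = (0.6296,0.0000)
F = F_att + ΣF_rep = (20.1296,-12.0000)
Δp = p'−p = (1.0065,-0.6000); α = Δx/Fx = (1087/1080) / (1087/54) = 1/20
check: Δy/Fy = (-3/5) / (-12) = 1/20 ✓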